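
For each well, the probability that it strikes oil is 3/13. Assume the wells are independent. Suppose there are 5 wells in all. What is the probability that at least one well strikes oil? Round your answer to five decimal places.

0.73067

P(at least one) = 1 − P(none) = 1 − (1 − 0.230769)^5
= 1 − 0.2693291 = 0.7306709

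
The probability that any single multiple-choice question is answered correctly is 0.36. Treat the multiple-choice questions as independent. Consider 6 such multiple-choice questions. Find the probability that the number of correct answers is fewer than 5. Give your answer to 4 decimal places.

X ~ Binomial(6, 0.36); P(X ≤ 4) = Σ C(6,k) p^k (1−p)^(6−k) over k:
  k=0: C(6,0)·0.36^0·0.64^6 = 0.068719
  k=1: C(6,1)·0.36^1·0.64^5 = 0.231928
  k=2: C(6,2)·0.36^2·0.64^4 = 0.326149
  k=3: C(6,3)·0.36^3·0.64^3 = 0.244612
  k=4: C(6,4)·0.36^4·0.64^2 = 0.103196
Total = 0.974604

0.9746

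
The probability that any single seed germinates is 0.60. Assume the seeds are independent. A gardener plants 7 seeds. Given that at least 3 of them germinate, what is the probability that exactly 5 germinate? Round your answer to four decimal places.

X ~ Binomial(7, 0.60). Want P(X=5 | X≥3) = P(X=5) / P(X≥3).
P(X=5) = C(7,5)·0.60^5·0.40^2 = 0.261274
P(X≥3) = 1 − 0.001638 − 0.017203 − 0.077414 = 0.903744
Ratio = 0.261274 / 0.903744 = 0.289101

0.2891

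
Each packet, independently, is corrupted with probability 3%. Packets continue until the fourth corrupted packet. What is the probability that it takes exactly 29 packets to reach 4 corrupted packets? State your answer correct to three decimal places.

0.001

Y = trial on which the fourth success occurs; negative binomial, r=4, p=0.03.
P(Y=29) = C(28,3) · p^4 · (1−p)^25
= 3276 · 8.1e-07 · 0.46697 = 0.00124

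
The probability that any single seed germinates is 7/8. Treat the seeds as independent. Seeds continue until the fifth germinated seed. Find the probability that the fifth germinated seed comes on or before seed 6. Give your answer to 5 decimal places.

0.83348

Finishing within 6 seeds ⇔ at least 5 successes in the first 6. With X ~ Binomial(6, 0.875), P(Y ≤ 6) = 1 − P(X ≤ 4).
  k=0: C(6,0)·0.875^0·0.125^6 = 0.0000038
  k=1: C(6,1)·0.875^1·0.125^5 = 0.0001602
  k=2: C(6,2)·0.875^2·0.125^4 = 0.0028038
  k=3: C(6,3)·0.875^3·0.125^3 = 0.0261688
  k=4: C(6,4)·0.875^4·0.125^2 = 0.1373863
1 − 0.1665230 = 0.8334770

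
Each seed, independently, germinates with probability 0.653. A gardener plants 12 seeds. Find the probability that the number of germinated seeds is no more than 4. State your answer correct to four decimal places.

0.0242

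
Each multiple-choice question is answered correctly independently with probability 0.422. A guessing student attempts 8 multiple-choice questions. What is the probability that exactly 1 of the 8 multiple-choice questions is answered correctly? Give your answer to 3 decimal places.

X ~ Binomial(n=8, p=0.422).
P(X=1) = C(8,1) · p^1 · (1−p)^7
= 8 · 0.422 · 0.021552 = 0.07276

0.073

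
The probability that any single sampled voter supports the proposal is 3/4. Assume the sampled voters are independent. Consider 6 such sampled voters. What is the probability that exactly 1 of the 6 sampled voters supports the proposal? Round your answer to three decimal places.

0.004

X ~ Binomial(n=6, p=0.75).
P(X=1) = C(6,1) · p^1 · (1−p)^5
= 6 · 0.75 · 0.00097656 = 0.00439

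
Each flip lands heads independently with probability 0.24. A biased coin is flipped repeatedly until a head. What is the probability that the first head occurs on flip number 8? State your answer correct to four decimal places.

Geometric (trials to first success), p = 0.24.
P(Y = 8) = (1−p)^7 · p = 0.14645 · 0.24 = 0.035148

0.0351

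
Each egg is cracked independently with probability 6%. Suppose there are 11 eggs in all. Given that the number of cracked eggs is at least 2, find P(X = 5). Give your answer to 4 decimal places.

0.0018

X ~ Binomial(11, 0.06). Want P(X=5 | X≥2) = P(X=5) / P(X≥2).
P(X=5) = C(11,5)·0.06^5·0.94^6 = 0.000248
P(X≥2) = 1 − 0.506298 − 0.355486 = 0.138216
Ratio = 0.000248 / 0.138216 = 0.001793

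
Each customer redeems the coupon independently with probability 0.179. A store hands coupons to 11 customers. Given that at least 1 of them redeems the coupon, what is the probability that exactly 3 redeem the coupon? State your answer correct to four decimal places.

0.2205

X ~ Binomial(11, 0.179). Want P(X=3 | X≥1) = P(X=3) / P(X≥1).
P(X=3) = C(11,3)·0.179^3·0.821^8 = 0.195339
P(X≥1) = 1 − 0.114229 = 0.885771
Ratio = 0.195339 / 0.885771 = 0.220529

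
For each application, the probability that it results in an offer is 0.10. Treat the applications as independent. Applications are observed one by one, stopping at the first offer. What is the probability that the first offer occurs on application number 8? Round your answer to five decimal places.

0.04783

Geometric (trials to first success), p = 0.10.
P(Y = 8) = (1−p)^7 · p = 0.4783 · 0.10 = 0.0478297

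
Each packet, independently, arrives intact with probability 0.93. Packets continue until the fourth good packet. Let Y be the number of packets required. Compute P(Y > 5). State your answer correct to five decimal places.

Needing more than 5 packets ⇔ fewer than 4 successes in the first 5. With X ~ Binomial(5, 0.93), P(Y > 5) = P(X ≤ 3).
  k=0: C(5,0)·0.93^0·0.07^5 = 0.0000017
  k=1: C(5,1)·0.93^1·0.07^4 = 0.0001116
  k=2: C(5,2)·0.93^2·0.07^3 = 0.0029666
  k=3: C(5,3)·0.93^3·0.07^2 = 0.0394135
P(X ≤ 3) = 0.0424934

0.04249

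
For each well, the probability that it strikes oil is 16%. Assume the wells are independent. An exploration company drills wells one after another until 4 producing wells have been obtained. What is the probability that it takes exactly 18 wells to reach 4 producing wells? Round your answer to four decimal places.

0.0388

Y = trial on which the fourth success occurs; negative binomial, r=4, p=0.16.
P(Y=18) = C(17,3) · p^4 · (1−p)^14
= 680 · 0.00065536 · 0.087078 = 0.038806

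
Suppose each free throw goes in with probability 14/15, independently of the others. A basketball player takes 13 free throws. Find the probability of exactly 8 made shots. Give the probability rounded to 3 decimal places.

X ~ Binomial(n=13, p=0.933333).
P(X=8) = C(13,8) · p^8 · (1−p)^5
= 1287 · 0.57583 · 1.3169e-06 = 0.00098

0.001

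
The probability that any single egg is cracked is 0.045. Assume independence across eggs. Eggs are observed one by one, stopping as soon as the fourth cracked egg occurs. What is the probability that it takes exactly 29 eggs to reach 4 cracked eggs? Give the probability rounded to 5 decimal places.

0.00425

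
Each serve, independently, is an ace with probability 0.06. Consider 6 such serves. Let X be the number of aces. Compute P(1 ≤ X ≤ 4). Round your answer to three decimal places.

X ~ Binomial(6, 0.06); P(1 ≤ X ≤ 4) = Σ C(6,k) p^k (1−p)^(6−k) over k:
  k=1: C(6,1)·0.06^1·0.94^5 = 0.26421
  k=2: C(6,2)·0.06^2·0.94^4 = 0.04216
  k=3: C(6,3)·0.06^3·0.94^3 = 0.00359
  k=4: C(6,4)·0.06^4·0.94^2 = 0.00017
Total = 0.31013

0.310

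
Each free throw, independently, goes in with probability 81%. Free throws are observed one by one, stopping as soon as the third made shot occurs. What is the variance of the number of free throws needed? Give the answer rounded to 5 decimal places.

Y = total free throws until the third success; negative binomial with r=3, p=0.81.
Var(Y) = r(1−p)/p² = 3·0.19 / 0.81² = 0.8687700

0.86877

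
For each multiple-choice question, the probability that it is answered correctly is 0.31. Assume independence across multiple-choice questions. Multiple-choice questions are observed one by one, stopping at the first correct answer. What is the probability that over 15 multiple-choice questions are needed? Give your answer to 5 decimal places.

0.00383

Y = number of multiple-choice questions to the first success; geometric, p = 0.31.
P(Y > 15) = P(first 15 all fail) = (1−p)^15 = 0.0038259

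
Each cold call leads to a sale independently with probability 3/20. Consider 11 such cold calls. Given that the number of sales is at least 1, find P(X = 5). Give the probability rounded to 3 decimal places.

0.016

X ~ Binomial(11, 0.15). Want P(X=5 | X≥1) = P(X=5) / P(X≥1).
P(X=5) = C(11,5)·0.15^5·0.85^6 = 0.01323
P(X≥1) = 1 − 0.16734 = 0.83266
Ratio = 0.01323 / 0.83266 = 0.01589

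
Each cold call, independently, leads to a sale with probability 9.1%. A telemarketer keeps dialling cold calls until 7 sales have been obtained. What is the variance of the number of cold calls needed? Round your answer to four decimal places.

768.3855

Y = total cold calls until the seventh success; negative binomial with r=7, p=0.091.
Var(Y) = r(1−p)/p² = 7·0.909 / 0.091² = 768.385461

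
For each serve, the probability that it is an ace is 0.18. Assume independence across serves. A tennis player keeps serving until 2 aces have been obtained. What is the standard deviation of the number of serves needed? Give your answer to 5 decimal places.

Y = total serves until the second success; negative binomial with r=2, p=0.18.
SD(Y) = √[r(1−p)/p²] = √(50.6172840) = 7.1145825

7.11458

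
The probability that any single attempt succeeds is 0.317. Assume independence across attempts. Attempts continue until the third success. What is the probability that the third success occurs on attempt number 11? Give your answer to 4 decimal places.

Y = trial on which the third success occurs; negative binomial, r=3, p=0.317.
P(Y=11) = C(10,2) · p^3 · (1−p)^8
= 45 · 0.031855 · 0.047355 = 0.067882

0.0679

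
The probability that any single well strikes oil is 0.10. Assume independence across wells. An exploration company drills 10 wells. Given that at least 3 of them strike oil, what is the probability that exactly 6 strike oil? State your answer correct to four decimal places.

X ~ Binomial(10, 0.10). Want P(X=6 | X≥3) = P(X=6) / P(X≥3).
P(X=6) = C(10,6)·0.10^6·0.90^4 = 0.000138
P(X≥3) = 1 − 0.348678 − 0.387420 − 0.193710 = 0.070191
Ratio = 0.000138 / 0.070191 = 0.001963

0.0020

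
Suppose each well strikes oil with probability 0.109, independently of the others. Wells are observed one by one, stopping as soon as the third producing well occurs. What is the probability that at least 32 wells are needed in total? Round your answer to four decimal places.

Needing more than 31 wells ⇔ fewer than 3 successes in the first 31. With X ~ Binomial(31, 0.109), P(Y > 31) = P(X ≤ 2).
  k=0: C(31,0)·0.109^0·0.891^31 = 0.027939
  k=1: C(31,1)·0.109^1·0.891^30 = 0.105954
  k=2: C(31,2)·0.109^2·0.891^29 = 0.194428
P(X ≤ 2) = 0.328322

0.3283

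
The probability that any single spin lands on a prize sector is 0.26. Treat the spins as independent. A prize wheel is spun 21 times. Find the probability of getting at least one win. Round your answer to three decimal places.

P(at least one) = 1 − P(none) = 1 − (1 − 0.26)^21
= 1 − 0.00179 = 0.99821

0.998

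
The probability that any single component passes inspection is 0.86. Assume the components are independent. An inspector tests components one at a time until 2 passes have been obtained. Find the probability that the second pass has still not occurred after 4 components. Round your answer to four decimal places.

0.0098

Needing more than 4 components ⇔ fewer than 2 successes in the first 4. With X ~ Binomial(4, 0.86), P(Y > 4) = P(X ≤ 1).
  k=0: C(4,0)·0.86^0·0.14^4 = 0.000384
  k=1: C(4,1)·0.86^1·0.14^3 = 0.009439
P(X ≤ 1) = 0.009824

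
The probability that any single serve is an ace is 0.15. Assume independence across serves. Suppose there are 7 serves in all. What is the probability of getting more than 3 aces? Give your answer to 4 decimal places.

0.0121

X ~ Binomial(7, 0.15); P(X ≥ 4) = Σ C(7,k) p^k (1−p)^(7−k) over k:
  k=4: C(7,4)·0.15^4·0.85^3 = 0.010882
  k=5: C(7,5)·0.15^5·0.85^2 = 0.001152
  k=6: C(7,6)·0.15^6·0.85^1 = 0.000068
  k=7: C(7,7)·0.15^7·0.85^0 = 0.000002
Total = 0.012103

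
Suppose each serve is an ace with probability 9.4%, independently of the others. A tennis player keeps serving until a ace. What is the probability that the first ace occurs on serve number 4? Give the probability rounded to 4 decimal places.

0.0699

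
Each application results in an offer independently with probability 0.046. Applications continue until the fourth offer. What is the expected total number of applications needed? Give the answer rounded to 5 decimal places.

86.95652

Y = total applications until the fourth success; negative binomial with r=4, p=0.046.
E[Y] = r / p = 4 / 0.046 = 86.9565217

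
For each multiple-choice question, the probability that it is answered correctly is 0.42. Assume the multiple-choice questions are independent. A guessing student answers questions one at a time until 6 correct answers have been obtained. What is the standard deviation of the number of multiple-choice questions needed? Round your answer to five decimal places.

4.44161

Y = total multiple-choice questions until the sixth success; negative binomial with r=6, p=0.42.
SD(Y) = √[r(1−p)/p²] = √(19.7278912) = 4.4416091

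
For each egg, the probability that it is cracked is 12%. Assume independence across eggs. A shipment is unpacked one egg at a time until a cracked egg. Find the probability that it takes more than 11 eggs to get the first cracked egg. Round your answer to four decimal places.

Y = number of eggs to the first success; geometric, p = 0.12.
P(Y > 11) = P(first 11 all fail) = (1−p)^11 = 0.245081

0.2451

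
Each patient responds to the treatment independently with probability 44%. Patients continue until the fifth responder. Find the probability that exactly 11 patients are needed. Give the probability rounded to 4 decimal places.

Y = trial on which the fifth success occurs; negative binomial, r=5, p=0.44.
P(Y=11) = C(10,4) · p^5 · (1−p)^6
= 210 · 0.016492 · 0.030841 = 0.106810

0.1068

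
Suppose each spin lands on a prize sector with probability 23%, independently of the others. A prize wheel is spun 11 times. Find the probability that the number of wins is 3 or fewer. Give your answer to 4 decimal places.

X ~ Binomial(11, 0.23); P(X ≤ 3) = Σ C(11,k) p^k (1−p)^(11−k) over k:
  k=0: C(11,0)·0.23^0·0.77^11 = 0.056415
  k=1: C(11,1)·0.23^1·0.77^10 = 0.185365
  k=2: C(11,2)·0.23^2·0.77^9 = 0.276844
  k=3: C(11,3)·0.23^3·0.77^8 = 0.248081
Total = 0.766705

0.7667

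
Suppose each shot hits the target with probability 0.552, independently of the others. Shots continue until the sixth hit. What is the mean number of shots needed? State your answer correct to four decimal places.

Y = total shots until the sixth success; negative binomial with r=6, p=0.552.
E[Y] = r / p = 6 / 0.552 = 10.869565

10.8696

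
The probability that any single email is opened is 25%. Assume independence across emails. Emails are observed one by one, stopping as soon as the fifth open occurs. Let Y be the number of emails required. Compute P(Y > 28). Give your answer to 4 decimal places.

Needing more than 28 emails ⇔ fewer than 5 successes in the first 28. With X ~ Binomial(28, 0.25), P(Y > 28) = P(X ≤ 4).
  k=0: C(28,0)·0.25^0·0.75^28 = 0.000317
  k=1: C(28,1)·0.25^1·0.75^27 = 0.002963
  k=2: C(28,2)·0.25^2·0.75^26 = 0.013334
  k=3: C(28,3)·0.25^3·0.75^25 = 0.038521
  k=4: C(28,4)·0.25^4·0.75^24 = 0.080252
P(X ≤ 4) = 0.135387

0.1354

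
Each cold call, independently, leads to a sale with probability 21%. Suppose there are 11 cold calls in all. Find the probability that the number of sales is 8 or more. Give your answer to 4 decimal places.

0.0003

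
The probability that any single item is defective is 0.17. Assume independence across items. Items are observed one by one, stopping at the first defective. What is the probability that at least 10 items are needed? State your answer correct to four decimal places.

0.1869

Y = number of items to the first success; geometric, p = 0.17.
P(Y > 9) = P(first 9 all fail) = (1−p)^9 = 0.186940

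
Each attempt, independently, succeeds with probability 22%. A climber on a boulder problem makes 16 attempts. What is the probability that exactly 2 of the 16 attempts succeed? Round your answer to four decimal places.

X ~ Binomial(n=16, p=0.22).
P(X=2) = C(16,2) · p^2 · (1−p)^14
= 120 · 0.0484 · 0.030855 = 0.179205

0.1792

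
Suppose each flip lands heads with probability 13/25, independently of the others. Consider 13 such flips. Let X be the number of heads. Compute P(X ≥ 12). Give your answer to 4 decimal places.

0.0026

X ~ Binomial(13, 0.52); P(X ≥ 12) = Σ C(13,k) p^k (1−p)^(13−k) over k:
  k=12: C(13,12)·0.52^12·0.48^1 = 0.002439
  k=13: C(13,13)·0.52^13·0.48^0 = 0.000203
Total = 0.002642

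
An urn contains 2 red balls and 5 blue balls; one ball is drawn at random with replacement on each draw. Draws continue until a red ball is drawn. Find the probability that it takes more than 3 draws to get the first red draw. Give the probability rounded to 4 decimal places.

0.3644

Y = number of draws to the first success; geometric, p = 0.285714.
P(Y > 3) = P(first 3 all fail) = (1−p)^3 = 0.364431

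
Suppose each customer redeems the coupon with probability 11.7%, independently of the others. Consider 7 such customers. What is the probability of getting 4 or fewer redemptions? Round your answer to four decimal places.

0.9996

X ~ Binomial(7, 0.117); P(X ≤ 4) = Σ C(7,k) p^k (1−p)^(7−k) over k:
  k=0: C(7,0)·0.117^0·0.883^7 = 0.418528
  k=1: C(7,1)·0.117^1·0.883^6 = 0.388193
  k=2: C(7,2)·0.117^2·0.883^5 = 0.154310
  k=3: C(7,3)·0.117^3·0.883^4 = 0.034078
  k=4: C(7,4)·0.117^4·0.883^3 = 0.004515
Total = 0.999625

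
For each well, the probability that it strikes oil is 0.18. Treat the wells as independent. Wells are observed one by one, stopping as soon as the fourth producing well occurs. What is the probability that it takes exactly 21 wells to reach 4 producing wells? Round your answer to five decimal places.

0.04100

Y = trial on which the fourth success occurs; negative binomial, r=4, p=0.18.
P(Y=21) = C(20,3) · p^4 · (1−p)^17
= 1140 · 0.0010498 · 0.034264 = 0.0410044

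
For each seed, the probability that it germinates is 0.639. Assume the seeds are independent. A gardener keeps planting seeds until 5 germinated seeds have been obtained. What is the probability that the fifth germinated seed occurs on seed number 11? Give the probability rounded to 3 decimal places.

0.050

Y = trial on which the fifth success occurs; negative binomial, r=5, p=0.639.
P(Y=11) = C(10,4) · p^5 · (1−p)^6
= 210 · 0.10654 · 0.0022133 = 0.04952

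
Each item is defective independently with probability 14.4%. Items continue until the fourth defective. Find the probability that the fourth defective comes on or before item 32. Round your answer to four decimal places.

Finishing within 32 items ⇔ at least 4 successes in the first 32. With X ~ Binomial(32, 0.144), P(Y ≤ 32) = 1 − P(X ≤ 3).
  k=0: C(32,0)·0.144^0·0.856^32 = 0.006905
  k=1: C(32,1)·0.144^1·0.856^31 = 0.037171
  k=2: C(32,2)·0.144^2·0.856^30 = 0.096921
  k=3: C(32,3)·0.144^3·0.856^29 = 0.163045
1 − 0.304042 = 0.695958

0.6960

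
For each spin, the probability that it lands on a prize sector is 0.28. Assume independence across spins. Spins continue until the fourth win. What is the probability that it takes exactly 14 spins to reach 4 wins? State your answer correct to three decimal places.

0.066

Y = trial on which the fourth success occurs; negative binomial, r=4, p=0.28.
P(Y=14) = C(13,3) · p^4 · (1−p)^10
= 286 · 0.0061466 · 0.037439 = 0.06581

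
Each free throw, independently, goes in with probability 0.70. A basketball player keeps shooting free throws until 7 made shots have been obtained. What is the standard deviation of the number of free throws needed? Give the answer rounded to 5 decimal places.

2.07020

Y = total free throws until the seventh success; negative binomial with r=7, p=0.70.
SD(Y) = √[r(1−p)/p²] = √(4.2857143) = 2.0701967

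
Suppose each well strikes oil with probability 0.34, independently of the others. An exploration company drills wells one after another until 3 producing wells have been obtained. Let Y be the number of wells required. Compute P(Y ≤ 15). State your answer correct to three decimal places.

0.928

Finishing within 15 wells ⇔ at least 3 successes in the first 15. With X ~ Binomial(15, 0.34), P(Y ≤ 15) = 1 − P(X ≤ 2).
  k=0: C(15,0)·0.34^0·0.66^15 = 0.00196
  k=1: C(15,1)·0.34^1·0.66^14 = 0.01518
  k=2: C(15,2)·0.34^2·0.66^13 = 0.05473
1 − 0.07187 = 0.92813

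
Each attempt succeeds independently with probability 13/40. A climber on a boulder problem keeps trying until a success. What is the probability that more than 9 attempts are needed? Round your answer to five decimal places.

0.02909

Y = number of attempts to the first success; geometric, p = 0.325.
P(Y > 9) = P(first 9 all fail) = (1−p)^9 = 0.0290893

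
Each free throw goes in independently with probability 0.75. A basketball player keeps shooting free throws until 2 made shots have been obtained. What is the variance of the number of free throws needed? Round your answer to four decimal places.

0.8889

Y = total free throws until the second success; negative binomial with r=2, p=0.75.
Var(Y) = r(1−p)/p² = 2·0.25 / 0.75² = 0.888889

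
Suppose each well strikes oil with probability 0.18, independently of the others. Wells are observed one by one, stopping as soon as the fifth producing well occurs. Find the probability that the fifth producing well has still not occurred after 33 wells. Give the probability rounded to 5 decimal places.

Needing more than 33 wells ⇔ fewer than 5 successes in the first 33. With X ~ Binomial(33, 0.18), P(Y > 33) = P(X ≤ 4).
  k=0: C(33,0)·0.18^0·0.82^33 = 0.0014317
  k=1: C(33,1)·0.18^1·0.82^32 = 0.0103712
  k=2: C(33,2)·0.18^2·0.82^31 = 0.0364257
  k=3: C(33,3)·0.18^3·0.82^30 = 0.0826242
  k=4: C(33,4)·0.18^4·0.82^29 = 0.1360277
P(X ≤ 4) = 0.2668806

0.26688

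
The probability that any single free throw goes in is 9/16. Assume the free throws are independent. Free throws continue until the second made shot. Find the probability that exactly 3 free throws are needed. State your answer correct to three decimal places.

0.277

Y = trial on which the second success occurs; negative binomial, r=2, p=0.5625.
P(Y=3) = C(2,1) · p^2 · (1−p)^1
= 2 · 0.31641 · 0.4375 = 0.27686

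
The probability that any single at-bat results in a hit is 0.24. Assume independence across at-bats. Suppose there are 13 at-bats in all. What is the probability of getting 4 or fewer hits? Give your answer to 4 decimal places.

0.8184

X ~ Binomial(13, 0.24); P(X ≤ 4) = Σ C(13,k) p^k (1−p)^(13−k) over k:
  k=0: C(13,0)·0.24^0·0.76^13 = 0.028221
  k=1: C(13,1)·0.24^1·0.76^12 = 0.115856
  k=2: C(13,2)·0.24^2·0.76^11 = 0.219516
  k=3: C(13,3)·0.24^3·0.76^10 = 0.254177
  k=4: C(13,4)·0.24^4·0.76^9 = 0.200666
Total = 0.818436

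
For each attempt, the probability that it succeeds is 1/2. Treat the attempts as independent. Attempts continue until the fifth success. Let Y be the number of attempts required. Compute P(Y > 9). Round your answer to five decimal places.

0.50000

Needing more than 9 attempts ⇔ fewer than 5 successes in the first 9. With X ~ Binomial(9, 0.50), P(Y > 9) = P(X ≤ 4).
  k=0: C(9,0)·0.50^0·0.50^9 = 0.0019531
  k=1: C(9,1)·0.50^1·0.50^8 = 0.0175781
  k=2: C(9,2)·0.50^2·0.50^7 = 0.0703125
  k=3: C(9,3)·0.50^3·0.50^6 = 0.1640625
  k=4: C(9,4)·0.50^4·0.50^5 = 0.2460938
P(X ≤ 4) = 0.5000000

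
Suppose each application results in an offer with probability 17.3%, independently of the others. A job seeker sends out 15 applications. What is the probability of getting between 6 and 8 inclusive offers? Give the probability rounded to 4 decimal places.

X ~ Binomial(15, 0.173); P(6 ≤ X ≤ 8) = Σ C(15,k) p^k (1−p)^(15−k) over k:
  k=6: C(15,6)·0.173^6·0.827^9 = 0.024279
  k=7: C(15,7)·0.173^7·0.827^8 = 0.006530
  k=8: C(15,8)·0.173^8·0.827^7 = 0.001366
Total = 0.032175

0.0322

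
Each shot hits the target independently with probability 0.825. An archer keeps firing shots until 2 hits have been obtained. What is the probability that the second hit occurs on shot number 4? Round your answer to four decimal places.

Y = trial on which the second success occurs; negative binomial, r=2, p=0.825.
P(Y=4) = C(3,1) · p^2 · (1−p)^2
= 3 · 0.68063 · 0.030625 = 0.062532

0.0625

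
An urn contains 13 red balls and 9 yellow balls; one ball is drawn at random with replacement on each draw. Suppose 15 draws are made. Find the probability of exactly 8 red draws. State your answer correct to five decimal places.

X ~ Binomial(n=15, p=0.590909).
P(X=8) = C(15,8) · p^8 · (1−p)^7
= 6435 · 0.014865 · 0.0019175 = 0.1834225

0.18342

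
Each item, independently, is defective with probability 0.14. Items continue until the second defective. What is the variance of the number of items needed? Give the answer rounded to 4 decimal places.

Y = total items until the second success; negative binomial with r=2, p=0.14.
Var(Y) = r(1−p)/p² = 2·0.86 / 0.14² = 87.755102

87.7551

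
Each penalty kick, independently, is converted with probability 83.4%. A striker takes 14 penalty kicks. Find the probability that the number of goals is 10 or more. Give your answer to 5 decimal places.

0.93202

X ~ Binomial(14, 0.834); P(X ≥ 10) = Σ C(14,k) p^k (1−p)^(14−k) over k:
  k=10: C(14,10)·0.834^10·0.166^4 = 0.1237448
  k=11: C(14,11)·0.834^11·0.166^3 = 0.2260748
  k=12: C(14,12)·0.834^12·0.166^2 = 0.2839554
  k=13: C(14,13)·0.834^13·0.166^1 = 0.2194799
  k=14: C(14,14)·0.834^14·0.166^0 = 0.0787634
Total = 0.9320184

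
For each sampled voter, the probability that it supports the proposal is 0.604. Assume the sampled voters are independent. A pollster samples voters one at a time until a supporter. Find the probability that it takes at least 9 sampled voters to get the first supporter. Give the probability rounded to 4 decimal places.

Y = number of sampled voters to the first success; geometric, p = 0.604.
P(Y > 8) = P(first 8 all fail) = (1−p)^8 = 0.000605

0.0006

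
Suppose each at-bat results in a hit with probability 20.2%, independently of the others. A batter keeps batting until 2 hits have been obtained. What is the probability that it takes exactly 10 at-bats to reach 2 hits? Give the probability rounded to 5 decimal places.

0.06039

Y = trial on which the second success occurs; negative binomial, r=2, p=0.202.
P(Y=10) = C(9,1) · p^2 · (1−p)^8
= 9 · 0.040804 · 0.16445 = 0.0603905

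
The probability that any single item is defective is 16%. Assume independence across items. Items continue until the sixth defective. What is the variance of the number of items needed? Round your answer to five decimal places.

196.87500

Y = total items until the sixth success; negative binomial with r=6, p=0.16.
Var(Y) = r(1−p)/p² = 6·0.84 / 0.16² = 196.8750000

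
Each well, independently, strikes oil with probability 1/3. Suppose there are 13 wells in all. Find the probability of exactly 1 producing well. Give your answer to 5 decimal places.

0.03340

X ~ Binomial(n=13, p=0.333333).
P(X=1) = C(13,1) · p^1 · (1−p)^12
= 13 · 0.33333 · 0.0077073 = 0.0333985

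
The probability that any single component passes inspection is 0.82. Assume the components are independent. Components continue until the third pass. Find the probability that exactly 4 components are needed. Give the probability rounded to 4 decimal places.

0.2977

Y = trial on which the third success occurs; negative binomial, r=3, p=0.82.
P(Y=4) = C(3,2) · p^3 · (1−p)^1
= 3 · 0.55137 · 0.18 = 0.297739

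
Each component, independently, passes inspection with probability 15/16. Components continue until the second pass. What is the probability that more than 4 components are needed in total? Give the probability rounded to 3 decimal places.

Needing more than 4 components ⇔ fewer than 2 successes in the first 4. With X ~ Binomial(4, 0.9375), P(Y > 4) = P(X ≤ 1).
  k=0: C(4,0)·0.9375^0·0.0625^4 = 0.00002
  k=1: C(4,1)·0.9375^1·0.0625^3 = 0.00092
P(X ≤ 1) = 0.00093

0.001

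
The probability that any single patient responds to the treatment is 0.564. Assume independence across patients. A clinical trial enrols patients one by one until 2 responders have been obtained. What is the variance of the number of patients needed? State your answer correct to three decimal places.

Y = total patients until the second success; negative binomial with r=2, p=0.564.
Var(Y) = r(1−p)/p² = 2·0.436 / 0.564² = 2.74131

2.741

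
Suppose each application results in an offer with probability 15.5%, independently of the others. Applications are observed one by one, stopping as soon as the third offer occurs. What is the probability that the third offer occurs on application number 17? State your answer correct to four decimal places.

0.0423

Y = trial on which the third success occurs; negative binomial, r=3, p=0.155.
P(Y=17) = C(16,2) · p^3 · (1−p)^14
= 120 · 0.0037239 · 0.094622 = 0.042283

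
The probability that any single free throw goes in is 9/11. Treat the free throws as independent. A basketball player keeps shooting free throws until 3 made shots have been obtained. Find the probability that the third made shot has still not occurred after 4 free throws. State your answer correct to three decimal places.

0.154

Needing more than 4 free throws ⇔ fewer than 3 successes in the first 4. With X ~ Binomial(4, 0.818182), P(Y > 4) = P(X ≤ 2).
  k=0: C(4,0)·0.818182^0·0.181818^4 = 0.00109
  k=1: C(4,1)·0.818182^1·0.181818^3 = 0.01967
  k=2: C(4,2)·0.818182^2·0.181818^2 = 0.13278
P(X ≤ 2) = 0.15354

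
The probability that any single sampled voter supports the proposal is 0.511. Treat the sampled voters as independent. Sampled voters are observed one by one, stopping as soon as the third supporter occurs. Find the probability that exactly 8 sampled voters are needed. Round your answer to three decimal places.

0.078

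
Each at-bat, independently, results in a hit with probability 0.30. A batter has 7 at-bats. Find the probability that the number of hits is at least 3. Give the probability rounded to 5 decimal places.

X ~ Binomial(7, 0.30); P(X ≥ 3) = Σ C(7,k) p^k (1−p)^(7−k) over k:
  k=3: C(7,3)·0.30^3·0.70^4 = 0.2268945
  k=4: C(7,4)·0.30^4·0.70^3 = 0.0972405
  k=5: C(7,5)·0.30^5·0.70^2 = 0.0250047
  k=6: C(7,6)·0.30^6·0.70^1 = 0.0035721
  k=7: C(7,7)·0.30^7·0.70^0 = 0.0002187
Total = 0.3529305

0.35293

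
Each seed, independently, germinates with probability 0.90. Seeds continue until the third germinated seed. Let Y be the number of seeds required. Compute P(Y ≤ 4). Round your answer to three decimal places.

Finishing within 4 seeds ⇔ at least 3 successes in the first 4. With X ~ Binomial(4, 0.90), P(Y ≤ 4) = 1 − P(X ≤ 2).
  k=0: C(4,0)·0.90^0·0.10^4 = 0.00010
  k=1: C(4,1)·0.90^1·0.10^3 = 0.00360
  k=2: C(4,2)·0.90^2·0.10^2 = 0.04860
1 − 0.05230 = 0.94770

0.948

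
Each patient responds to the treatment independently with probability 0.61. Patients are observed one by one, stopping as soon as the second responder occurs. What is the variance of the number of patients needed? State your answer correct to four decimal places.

Y = total patients until the second success; negative binomial with r=2, p=0.61.
Var(Y) = r(1−p)/p² = 2·0.39 / 0.61² = 2.096211

2.0962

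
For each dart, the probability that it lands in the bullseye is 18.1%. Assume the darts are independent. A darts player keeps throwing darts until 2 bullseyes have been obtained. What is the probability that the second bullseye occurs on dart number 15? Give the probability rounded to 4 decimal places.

Y = trial on which the second success occurs; negative binomial, r=2, p=0.181.
P(Y=15) = C(14,1) · p^2 · (1−p)^13
= 14 · 0.032761 · 0.074592 = 0.034212

0.0342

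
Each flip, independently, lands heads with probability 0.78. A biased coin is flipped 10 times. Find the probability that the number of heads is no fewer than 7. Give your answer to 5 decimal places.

X ~ Binomial(10, 0.78); P(X ≥ 7) = Σ C(10,k) p^k (1−p)^(10−k) over k:
  k=7: C(10,7)·0.78^7·0.22^3 = 0.2244458
  k=8: C(10,8)·0.78^8·0.22^2 = 0.2984109
  k=9: C(10,9)·0.78^9·0.22^1 = 0.2351116
  k=10: C(10,10)·0.78^10·0.22^0 = 0.0833578
Total = 0.8413261

0.84133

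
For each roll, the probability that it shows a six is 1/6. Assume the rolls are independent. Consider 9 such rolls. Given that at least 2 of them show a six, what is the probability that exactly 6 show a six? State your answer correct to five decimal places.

0.00228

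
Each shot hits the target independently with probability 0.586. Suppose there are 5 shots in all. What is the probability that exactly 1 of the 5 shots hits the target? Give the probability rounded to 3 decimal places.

0.086

X ~ Binomial(n=5, p=0.586).
P(X=1) = C(5,1) · p^1 · (1−p)^4
= 5 · 0.586 · 0.029377 = 0.08607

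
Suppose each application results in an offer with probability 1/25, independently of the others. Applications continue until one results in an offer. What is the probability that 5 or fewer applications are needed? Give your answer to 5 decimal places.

0.18463

Y = number of applications to the first success; geometric, p = 0.04.
P(Y ≤ 5) = 1 − (1−p)^5 = 1 − 0.8153727 = 0.1846273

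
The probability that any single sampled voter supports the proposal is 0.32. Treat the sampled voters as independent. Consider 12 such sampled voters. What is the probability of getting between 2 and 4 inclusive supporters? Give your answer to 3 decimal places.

0.604

X ~ Binomial(12, 0.32); P(2 ≤ X ≤ 4) = Σ C(12,k) p^k (1−p)^(12−k) over k:
  k=2: C(12,2)·0.32^2·0.68^10 = 0.14287
  k=3: C(12,3)·0.32^3·0.68^9 = 0.22411
  k=4: C(12,4)·0.32^4·0.68^8 = 0.23729
Total = 0.60426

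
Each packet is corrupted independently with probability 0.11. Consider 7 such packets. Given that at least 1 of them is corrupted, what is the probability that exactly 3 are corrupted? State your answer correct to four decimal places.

X ~ Binomial(7, 0.11). Want P(X=3 | X≥1) = P(X=3) / P(X≥1).
P(X=3) = C(7,3)·0.11^3·0.89^4 = 0.029228
P(X≥1) = 1 − 0.442313 = 0.557687
Ratio = 0.029228 / 0.557687 = 0.052410

0.0524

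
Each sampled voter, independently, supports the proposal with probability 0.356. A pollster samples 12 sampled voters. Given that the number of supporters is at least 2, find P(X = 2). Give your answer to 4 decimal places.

0.1068

X ~ Binomial(12, 0.356). Want P(X=2 | X≥2) = P(X=2) / P(X≥2).
P(X=2) = C(12,2)·0.356^2·0.644^10 = 0.102637
P(X≥2) = 1 − 0.005089 − 0.033758 = 0.961153
Ratio = 0.102637 / 0.961153 = 0.106785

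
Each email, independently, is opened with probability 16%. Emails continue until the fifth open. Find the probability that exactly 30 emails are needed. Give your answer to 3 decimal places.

Y = trial on which the fifth success occurs; negative binomial, r=5, p=0.16.
P(Y=30) = C(29,4) · p^5 · (1−p)^25
= 23751 · 0.00010486 · 0.012793 = 0.03186

0.032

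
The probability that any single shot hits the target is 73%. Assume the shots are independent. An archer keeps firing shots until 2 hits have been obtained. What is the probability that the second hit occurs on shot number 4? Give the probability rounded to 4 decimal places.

0.1165

Y = trial on which the second success occurs; negative binomial, r=2, p=0.73.
P(Y=4) = C(3,1) · p^2 · (1−p)^2
= 3 · 0.5329 · 0.0729 = 0.116545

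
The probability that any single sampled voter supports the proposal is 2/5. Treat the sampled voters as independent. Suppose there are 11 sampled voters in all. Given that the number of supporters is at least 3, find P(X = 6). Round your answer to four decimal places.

X ~ Binomial(11, 0.40). Want P(X=6 | X≥3) = P(X=6) / P(X≥3).
P(X=6) = C(11,6)·0.40^6·0.60^5 = 0.147149
P(X≥3) = 1 − 0.003628 − 0.026605 − 0.088684 = 0.881083
Ratio = 0.147149 / 0.881083 = 0.167010

0.1670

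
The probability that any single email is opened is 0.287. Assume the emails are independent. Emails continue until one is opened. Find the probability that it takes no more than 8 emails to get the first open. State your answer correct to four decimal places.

0.9332

Y = number of emails to the first success; geometric, p = 0.287.
P(Y ≤ 8) = 1 − (1−p)^8 = 1 − 0.066791 = 0.933209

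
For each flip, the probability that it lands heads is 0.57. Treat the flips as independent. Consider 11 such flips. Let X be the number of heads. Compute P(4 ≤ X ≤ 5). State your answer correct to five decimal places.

0.27041

X ~ Binomial(11, 0.57); P(4 ≤ X ≤ 5) = Σ C(11,k) p^k (1−p)^(11−k) over k:
  k=4: C(11,4)·0.57^4·0.43^7 = 0.0946875
  k=5: C(11,5)·0.57^5·0.43^6 = 0.1757223
Total = 0.2704098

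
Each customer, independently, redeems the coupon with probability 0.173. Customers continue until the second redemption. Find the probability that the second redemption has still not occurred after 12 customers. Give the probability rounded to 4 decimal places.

0.3593

Needing more than 12 customers ⇔ fewer than 2 successes in the first 12. With X ~ Binomial(12, 0.173), P(Y > 12) = P(X ≤ 1).
  k=0: C(12,0)·0.173^0·0.827^12 = 0.102345
  k=1: C(12,1)·0.173^1·0.827^11 = 0.256914
P(X ≤ 1) = 0.359259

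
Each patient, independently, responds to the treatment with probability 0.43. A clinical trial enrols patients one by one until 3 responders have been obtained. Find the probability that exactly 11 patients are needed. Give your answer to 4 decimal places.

0.0399

Y = trial on which the third success occurs; negative binomial, r=3, p=0.43.
P(Y=11) = C(10,2) · p^3 · (1−p)^8
= 45 · 0.079507 · 0.011143 = 0.039867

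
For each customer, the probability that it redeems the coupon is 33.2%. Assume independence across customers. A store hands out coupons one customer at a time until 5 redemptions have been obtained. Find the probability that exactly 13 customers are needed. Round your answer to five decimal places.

Y = trial on which the fifth success occurs; negative binomial, r=5, p=0.332.
P(Y=13) = C(12,4) · p^5 · (1−p)^8
= 495 · 0.0040336 · 0.039647 = 0.0791603

0.07916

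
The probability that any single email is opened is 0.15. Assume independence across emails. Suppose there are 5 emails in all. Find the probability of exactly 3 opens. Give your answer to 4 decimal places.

X ~ Binomial(n=5, p=0.15).
P(X=3) = C(5,3) · p^3 · (1−p)^2
= 10 · 0.003375 · 0.7225 = 0.024384

0.0244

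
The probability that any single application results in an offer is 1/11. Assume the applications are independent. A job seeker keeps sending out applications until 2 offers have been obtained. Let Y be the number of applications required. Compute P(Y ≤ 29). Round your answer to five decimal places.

0.75415

Finishing within 29 applications ⇔ at least 2 successes in the first 29. With X ~ Binomial(29, 0.090909), P(Y ≤ 29) = 1 − P(X ≤ 1).
  k=0: C(29,0)·0.090909^0·0.909091^29 = 0.0630394
  k=1: C(29,1)·0.090909^1·0.909091^28 = 0.1828143
1 − 0.2458537 = 0.7541463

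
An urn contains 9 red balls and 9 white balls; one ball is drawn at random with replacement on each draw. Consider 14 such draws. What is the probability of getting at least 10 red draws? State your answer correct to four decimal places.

X ~ Binomial(14, 0.50); P(X ≥ 10) = Σ C(14,k) p^k (1−p)^(14−k) over k:
  k=10: C(14,10)·0.50^10·0.50^4 = 0.061096
  k=11: C(14,11)·0.50^11·0.50^3 = 0.022217
  k=12: C(14,12)·0.50^12·0.50^2 = 0.005554
  k=13: C(14,13)·0.50^13·0.50^1 = 0.000854
  k=14: C(14,14)·0.50^14·0.50^0 = 0.000061
Total = 0.089783

0.0898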